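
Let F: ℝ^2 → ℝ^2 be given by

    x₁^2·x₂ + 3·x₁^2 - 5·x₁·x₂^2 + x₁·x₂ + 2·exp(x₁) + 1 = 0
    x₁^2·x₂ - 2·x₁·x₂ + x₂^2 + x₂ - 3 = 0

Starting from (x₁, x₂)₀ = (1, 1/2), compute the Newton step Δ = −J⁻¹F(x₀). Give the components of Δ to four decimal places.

At (1, 1/2): F = (9.186564, -2.7500).
Jacobian J = [[2·x₁·x₂ + 6·x₁ - 5·x₂^2 + x₂ + 2·exp(x₁), x₁^2 - 10·x₁·x₂ + x₁], [2·x₁·x₂ - 2·x₂, x₁^2 - 2·x₁ + 2·x₂ + 1]].
At the point, J = [[11.686564, -3.0000], [0.0000, 1.0000]] (det J = 11.686564).
Solving J·Δ = −F gives Δ = (-0.0801, 2.7500).

(-0.0801, 2.7500)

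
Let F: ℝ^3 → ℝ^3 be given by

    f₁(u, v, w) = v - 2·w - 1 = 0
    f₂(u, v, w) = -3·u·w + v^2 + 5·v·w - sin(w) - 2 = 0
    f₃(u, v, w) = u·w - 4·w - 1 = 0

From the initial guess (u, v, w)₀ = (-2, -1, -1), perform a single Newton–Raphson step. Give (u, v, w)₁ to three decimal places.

(0.367, -0.122, -0.561)

At (-2, -1, -1): F = (0.000, -1.15853, 5.000).
Jacobian J = [[0, 1, -2], [-3·w, 2·v + 5·w, -3·u + 5·v - cos(w)], [w, 0, u - 4]].
At the point, J = [[0.000, 1.000, -2.000], [3.000, -7.000, 0.45970], [-1.000, 0.000, -6.000]] (det J = 31.54030).
Solving J·Δ = −F gives Δ = (2.367, 0.878, 0.439).
Then the next iterate is (u, v, w)₁ = (0.367, -0.122, -0.561).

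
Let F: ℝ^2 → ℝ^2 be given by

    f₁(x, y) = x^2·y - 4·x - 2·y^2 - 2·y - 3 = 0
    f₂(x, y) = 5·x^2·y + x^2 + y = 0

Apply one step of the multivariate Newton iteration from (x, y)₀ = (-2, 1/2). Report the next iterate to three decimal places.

At (-2, 1/2): F = (5.500, 14.500).
Jacobian J = [[2·x·y - 4, x^2 - 4·y - 2], [10·x·y + 2·x, 5·x^2 + 1]].
At the point, J = [[-6.000, 0.000], [-14.000, 21.000]] (det J = -126.000).
Solving J·Δ = −F gives Δ = (0.917, -0.079).
Then the next iterate is (x, y)₁ = (-1.083, 0.421).

(-1.083, 0.421)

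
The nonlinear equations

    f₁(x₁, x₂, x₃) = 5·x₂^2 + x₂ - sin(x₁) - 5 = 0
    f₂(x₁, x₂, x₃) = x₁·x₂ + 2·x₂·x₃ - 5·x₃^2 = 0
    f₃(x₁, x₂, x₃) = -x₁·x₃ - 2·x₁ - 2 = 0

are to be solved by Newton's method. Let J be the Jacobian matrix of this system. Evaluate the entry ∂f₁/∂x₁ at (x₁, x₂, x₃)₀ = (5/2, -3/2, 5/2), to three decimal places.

0.801

∂f₁/∂x₁ = -cos(x₁).
At (5/2, -3/2, 5/2) this is 0.801.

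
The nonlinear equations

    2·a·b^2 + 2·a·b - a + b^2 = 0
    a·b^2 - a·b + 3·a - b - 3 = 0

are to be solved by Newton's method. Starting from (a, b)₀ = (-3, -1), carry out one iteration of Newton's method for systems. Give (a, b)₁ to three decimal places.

(0.571, -1.107)

At (-3, -1): F = (4.000, -17.000).
Jacobian J = [[2·b^2 + 2·b - 1, 4·a·b + 2·a + 2·b], [b^2 - b + 3, 2·a·b - a - 1]].
At the point, J = [[-1.000, 4.000], [5.000, 8.000]] (det J = -28.000).
Solving J·Δ = −F gives Δ = (3.571, -0.107).
Then the next iterate is (a, b)₁ = (0.571, -1.107).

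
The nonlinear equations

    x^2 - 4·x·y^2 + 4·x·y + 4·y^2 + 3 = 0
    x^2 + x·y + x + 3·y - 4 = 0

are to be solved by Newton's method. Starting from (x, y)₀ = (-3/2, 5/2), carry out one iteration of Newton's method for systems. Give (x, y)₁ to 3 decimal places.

At (-3/2, 5/2): F = (52.750, 0.500).
Jacobian J = [[2·x - 4·y^2 + 4·y, -8·x·y + 4·x + 8·y], [2·x + y + 1, x + 3]].
At the point, J = [[-18.000, 44.000], [0.500, 1.500]] (det J = -49.000).
Solving J·Δ = −F gives Δ = (1.166, -0.722).
Then the next iterate is (x, y)₁ = (-0.334, 1.778).

(-0.334, 1.778)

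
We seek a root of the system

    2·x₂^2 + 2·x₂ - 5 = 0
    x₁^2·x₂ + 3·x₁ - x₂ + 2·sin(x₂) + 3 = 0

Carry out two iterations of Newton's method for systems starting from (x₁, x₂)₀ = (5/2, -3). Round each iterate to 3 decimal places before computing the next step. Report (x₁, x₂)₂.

At (5/2, -3): F = (7.000, -5.53224).
Jacobian J = [[0, 4·x₂ + 2], [2·x₁·x₂ + 3, x₁^2 + 2·cos(x₂) - 1]].
At the point, J = [[0.000, -10.000], [-12.000, 3.27002]] (det J = -120.000).
Solving J·Δ = −F gives Δ = (-0.270, 0.700).
Then the next iterate is (x₁, x₂)₁ = (2.230, -2.300).
Round to (2.230, -2.300) and repeat: F = (0.980, -0.93908), J = [[0.000, -7.200], [-7.258, 2.64035]].
Δ = (-0.080, 0.136), so (x₁, x₂)₂ = (2.150, -2.164).

(2.150, -2.164)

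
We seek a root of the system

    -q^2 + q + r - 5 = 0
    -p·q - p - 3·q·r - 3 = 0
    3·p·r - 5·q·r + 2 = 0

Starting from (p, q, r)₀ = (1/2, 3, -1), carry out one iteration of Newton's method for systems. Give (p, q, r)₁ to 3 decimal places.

At (1/2, 3, -1): F = (-12.000, 4.000, 15.500).
Jacobian J = [[0, -2·q + 1, 1], [-q - 1, -p - 3·r, -3·q], [3·r, -5·r, 3·p - 5·q]].
At the point, J = [[0.000, -5.000, 1.000], [-4.000, 2.500, -9.000], [-3.000, 5.000, -13.500]] (det J = 122.500).
Solving J·Δ = −F gives Δ = (-2.235, -2.237, 0.816).
Then the next iterate is (p, q, r)₁ = (-1.735, 0.763, -0.184).

(-1.735, 0.763, -0.184)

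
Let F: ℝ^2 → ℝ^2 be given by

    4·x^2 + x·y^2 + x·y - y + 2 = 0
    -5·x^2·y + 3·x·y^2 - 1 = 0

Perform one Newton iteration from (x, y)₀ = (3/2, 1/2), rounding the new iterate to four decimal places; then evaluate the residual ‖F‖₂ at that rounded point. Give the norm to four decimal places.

3.5220

At (3/2, 1/2): F = (11.6250, -5.5000).
Jacobian J = [[8·x + y^2 + y, 2·x·y + x - 1], [-10·x·y + 3·y^2, -5·x^2 + 6·x·y]].
At the point, J = [[12.7500, 2.0000], [-6.7500, -6.7500]] (det J = -72.5625).
Solving J·Δ = −F gives Δ = (-0.9298, 0.1150).
Then the next iterate is (x, y)₁ = (0.5702, 0.6150).
Re-evaluating at (0.5702, 0.6150): F = (3.251849, -1.352777), so ‖F‖₂ = 3.5220.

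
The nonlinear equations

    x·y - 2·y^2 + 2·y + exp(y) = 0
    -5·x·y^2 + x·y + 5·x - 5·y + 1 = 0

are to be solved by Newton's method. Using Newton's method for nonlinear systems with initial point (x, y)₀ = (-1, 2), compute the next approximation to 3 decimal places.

(-1.541, 1.212)

At (-1, 2): F = (1.38906, 4.000).
Jacobian J = [[y, x - 4·y + exp(y) + 2], [-5·y^2 + y + 5, -10·x·y + x - 5]].
At the point, J = [[2.000, 0.38906], [-13.000, 14.000]] (det J = 33.05773).
Solving J·Δ = −F gives Δ = (-0.541, -0.788).
Then the next iterate is (x, y)₁ = (-1.541, 1.212).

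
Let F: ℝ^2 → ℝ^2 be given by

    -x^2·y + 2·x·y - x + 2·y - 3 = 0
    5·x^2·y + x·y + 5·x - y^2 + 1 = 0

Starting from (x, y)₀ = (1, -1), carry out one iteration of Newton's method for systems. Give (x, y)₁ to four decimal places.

(6.3000, 3.1000)

At (1, -1): F = (-7.0000, -1.0000).
Jacobian J = [[-2·x·y + 2·y - 1, -x^2 + 2·x + 2], [10·x·y + y + 5, 5·x^2 + x - 2·y]].
At the point, J = [[-1.0000, 3.0000], [-6.0000, 8.0000]] (det J = 10.0000).
Solving J·Δ = −F gives Δ = (5.3000, 4.1000).
Then the next iterate is (x, y)₁ = (6.3000, 3.1000).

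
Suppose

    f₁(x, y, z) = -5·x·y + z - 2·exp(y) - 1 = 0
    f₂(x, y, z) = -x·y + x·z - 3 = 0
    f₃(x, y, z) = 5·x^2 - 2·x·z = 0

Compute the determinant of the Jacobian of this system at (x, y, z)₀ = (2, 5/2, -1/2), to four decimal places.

-1088.9496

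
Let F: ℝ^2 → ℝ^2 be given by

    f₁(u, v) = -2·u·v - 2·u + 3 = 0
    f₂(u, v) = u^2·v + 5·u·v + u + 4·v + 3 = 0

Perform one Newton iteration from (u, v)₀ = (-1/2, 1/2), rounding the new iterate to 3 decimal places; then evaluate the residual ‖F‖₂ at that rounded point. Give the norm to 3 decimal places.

At (-1/2, 1/2): F = (4.500, 3.375).
Jacobian J = [[-2·v - 2, -2·u], [2·u·v + 5·v + 1, u^2 + 5·u + 4]].
At the point, J = [[-3.000, 1.000], [3.000, 1.750]] (det J = -8.250).
Solving J·Δ = −F gives Δ = (0.545, -2.864).
Then the next iterate is (u, v)₁ = (0.045, -2.364).
Re-evaluating at (0.045, -2.364): F = (3.12276, -6.94769), so ‖F‖₂ = 7.617.

7.617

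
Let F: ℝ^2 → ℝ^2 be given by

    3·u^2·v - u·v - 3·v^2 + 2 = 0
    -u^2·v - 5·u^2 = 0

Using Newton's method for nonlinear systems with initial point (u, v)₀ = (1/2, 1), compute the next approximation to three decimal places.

At (1/2, 1): F = (-0.750, -1.500).
Jacobian J = [[6·u·v - v, 3·u^2 - u - 6·v], [-2·u·v - 10·u, -u^2]].
At the point, J = [[2.000, -5.750], [-6.000, -0.250]] (det J = -35.000).
Solving J·Δ = −F gives Δ = (-0.241, -0.214).
Then the next iterate is (u, v)₁ = (0.259, 0.786).

(0.259, 0.786)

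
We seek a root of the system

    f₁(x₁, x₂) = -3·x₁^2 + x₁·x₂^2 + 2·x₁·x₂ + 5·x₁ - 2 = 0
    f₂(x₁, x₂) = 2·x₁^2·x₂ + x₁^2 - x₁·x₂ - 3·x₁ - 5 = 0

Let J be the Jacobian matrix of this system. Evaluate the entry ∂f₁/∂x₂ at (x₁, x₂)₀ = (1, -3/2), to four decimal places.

-1.0000

∂f₁/∂x₂ = 2·x₁·x₂ + 2·x₁.
At (1, -3/2) this is -1.0000.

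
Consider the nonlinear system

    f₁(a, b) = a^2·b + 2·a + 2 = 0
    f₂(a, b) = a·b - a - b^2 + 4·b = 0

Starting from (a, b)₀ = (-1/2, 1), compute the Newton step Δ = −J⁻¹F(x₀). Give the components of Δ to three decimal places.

At (-1/2, 1): F = (1.250, 3.000).
Jacobian J = [[2·a·b + 2, a^2], [b - 1, a - 2·b + 4]].
At the point, J = [[1.000, 0.250], [0.000, 1.500]] (det J = 1.500).
Solving J·Δ = −F gives Δ = (-0.750, -2.000).

(-0.750, -2.000)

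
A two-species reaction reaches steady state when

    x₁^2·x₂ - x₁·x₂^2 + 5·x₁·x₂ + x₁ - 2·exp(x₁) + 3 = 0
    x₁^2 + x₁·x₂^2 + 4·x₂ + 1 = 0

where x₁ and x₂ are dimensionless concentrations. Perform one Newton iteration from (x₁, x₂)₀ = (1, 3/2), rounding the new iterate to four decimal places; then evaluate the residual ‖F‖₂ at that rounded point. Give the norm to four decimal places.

2.7940

At (1, 3/2): F = (5.313436, 10.2500).
Jacobian J = [[2·x₁·x₂ - x₂^2 + 5·x₂ - 2·exp(x₁) + 1, x₁^2 - 2·x₁·x₂ + 5·x₁], [2·x₁ + x₂^2, 2·x₁·x₂ + 4]].
At the point, J = [[3.813436, 3.0000], [4.2500, 7.0000]] (det J = 13.944054).
Solving J·Δ = −F gives Δ = (-0.4621, -1.1837).
Then the next iterate is (x₁, x₂)₁ = (0.5379, 0.3163).
Re-evaluating at (0.5379, 0.3163): F = (1.001477, 2.608351), so ‖F‖₂ = 2.7940.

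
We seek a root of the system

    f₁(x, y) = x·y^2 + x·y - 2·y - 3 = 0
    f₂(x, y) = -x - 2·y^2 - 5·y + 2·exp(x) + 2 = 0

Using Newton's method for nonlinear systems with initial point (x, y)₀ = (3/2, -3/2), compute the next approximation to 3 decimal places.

At (3/2, -3/2): F = (1.125, 12.46338).
Jacobian J = [[y^2 + y, 2·x·y + x - 2], [2·exp(x) - 1, -4·y - 5]].
At the point, J = [[0.750, -5.000], [7.96338, 1.000]] (det J = 40.56689).
Solving J·Δ = −F gives Δ = (-1.564, -0.010).
Then the next iterate is (x, y)₁ = (-0.064, -1.510).

(-0.064, -1.510)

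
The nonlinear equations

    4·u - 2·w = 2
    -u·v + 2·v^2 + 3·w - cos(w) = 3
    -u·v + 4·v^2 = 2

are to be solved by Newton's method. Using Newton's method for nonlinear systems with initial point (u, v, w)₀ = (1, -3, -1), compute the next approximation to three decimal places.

(1.080, -1.510, 1.161)

At (1, -3, -1): F = (4.000, 14.45970, 37.000).
Jacobian J = [[4, 0, -2], [-v, -u + 4·v, sin(w) + 3], [-v, -u + 8·v, 0]].
At the point, J = [[4.000, 0.000, -2.000], [3.000, -13.000, 2.15853], [3.000, -25.000, 0.000]] (det J = 287.85290).
Solving J·Δ = −F gives Δ = (0.080, 1.490, 2.161).
Then the next iterate is (u, v, w)₁ = (1.080, -1.510, 1.161).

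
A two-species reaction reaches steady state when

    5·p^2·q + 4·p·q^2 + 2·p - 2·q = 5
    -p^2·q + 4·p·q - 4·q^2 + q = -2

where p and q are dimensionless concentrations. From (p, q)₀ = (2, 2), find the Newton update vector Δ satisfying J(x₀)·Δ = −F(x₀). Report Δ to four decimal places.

At (2, 2): F = (67.0000, -4.0000).
Jacobian J = [[10·p·q + 4·q^2 + 2, 5·p^2 + 8·p·q - 2], [-2·p·q + 4·q, -p^2 + 4·p - 8·q + 1]].
At the point, J = [[58.0000, 50.0000], [0.0000, -11.0000]] (det J = -638.0000).
Solving J·Δ = −F gives Δ = (-0.8417, -0.3636).

(-0.8417, -0.3636)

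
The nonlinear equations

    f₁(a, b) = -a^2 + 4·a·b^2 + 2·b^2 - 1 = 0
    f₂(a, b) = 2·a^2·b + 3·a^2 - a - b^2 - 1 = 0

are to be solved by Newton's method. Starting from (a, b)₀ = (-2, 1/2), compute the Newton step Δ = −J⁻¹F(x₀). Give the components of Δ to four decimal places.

At (-2, 1/2): F = (-6.5000, 16.7500).
Jacobian J = [[-2·a + 4·b^2, 8·a·b + 4·b], [4·a·b + 6·a - 1, 2·a^2 - 2·b]].
At the point, J = [[5.0000, -6.0000], [-17.0000, 7.0000]] (det J = -67.0000).
Solving J·Δ = −F gives Δ = (0.8209, -0.3993).

(0.8209, -0.3993)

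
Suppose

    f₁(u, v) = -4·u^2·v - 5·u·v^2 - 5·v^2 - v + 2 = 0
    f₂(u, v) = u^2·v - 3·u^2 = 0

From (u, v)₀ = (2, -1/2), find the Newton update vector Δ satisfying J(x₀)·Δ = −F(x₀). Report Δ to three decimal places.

(-1.000, 0.000)

At (2, -1/2): F = (6.750, -14.000).
Jacobian J = [[-8·u·v - 5·v^2, -4·u^2 - 10·u·v - 10·v - 1], [2·u·v - 6·u, u^2]].
At the point, J = [[6.750, -2.000], [-14.000, 4.000]] (det J = -1.000).
Solving J·Δ = −F gives Δ = (-1.000, 0.000).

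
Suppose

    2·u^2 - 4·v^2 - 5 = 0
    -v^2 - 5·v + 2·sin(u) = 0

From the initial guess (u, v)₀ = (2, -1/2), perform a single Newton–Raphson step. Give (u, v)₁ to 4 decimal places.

At (2, -1/2): F = (2.0000, 4.068595).
Jacobian J = [[4·u, -8·v], [2·cos(u), -2·v - 5]].
At the point, J = [[8.0000, 4.0000], [-0.832294, -4.0000]] (det J = -28.670825).
Solving J·Δ = −F gives Δ = (-0.8467, 1.1933).
Then the next iterate is (u, v)₁ = (1.1533, 0.6933).

(1.1533, 0.6933)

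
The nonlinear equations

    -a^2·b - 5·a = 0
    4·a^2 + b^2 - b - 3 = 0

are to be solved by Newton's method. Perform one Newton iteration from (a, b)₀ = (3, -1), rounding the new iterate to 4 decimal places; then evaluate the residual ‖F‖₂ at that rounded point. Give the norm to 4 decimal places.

11.0157

At (3, -1): F = (-6.0000, 35.0000).
Jacobian J = [[-2·a·b - 5, -a^2], [8·a, 2·b - 1]].
At the point, J = [[1.0000, -9.0000], [24.0000, -3.0000]] (det J = 213.0000).
Solving J·Δ = −F gives Δ = (-1.5634, -0.8404).
Then the next iterate is (a, b)₁ = (1.4366, -1.8404).
Re-evaluating at (1.4366, -1.8404): F = (-3.384746, 10.482750), so ‖F‖₂ = 11.0157.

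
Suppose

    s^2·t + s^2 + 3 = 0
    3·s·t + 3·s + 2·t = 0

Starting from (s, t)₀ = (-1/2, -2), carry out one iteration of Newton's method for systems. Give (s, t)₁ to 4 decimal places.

(-2.1000, -6.6000)

At (-1/2, -2): F = (2.7500, -2.5000).
Jacobian J = [[2·s·t + 2·s, s^2], [3·t + 3, 3·s + 2]].
At the point, J = [[1.0000, 0.2500], [-3.0000, 0.5000]] (det J = 1.2500).
Solving J·Δ = −F gives Δ = (-1.6000, -4.6000).
Then the next iterate is (s, t)₁ = (-2.1000, -6.6000).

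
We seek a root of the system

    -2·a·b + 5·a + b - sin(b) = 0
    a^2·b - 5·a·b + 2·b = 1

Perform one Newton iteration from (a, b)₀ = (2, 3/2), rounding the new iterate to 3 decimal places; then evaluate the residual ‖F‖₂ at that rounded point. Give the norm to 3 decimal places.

8.058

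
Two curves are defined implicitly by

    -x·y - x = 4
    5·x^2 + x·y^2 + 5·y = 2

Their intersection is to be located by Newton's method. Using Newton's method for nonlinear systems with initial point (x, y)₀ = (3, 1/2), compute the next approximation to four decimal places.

(2.1016, -1.8841)

At (3, 1/2): F = (-8.5000, 46.2500).
Jacobian J = [[-y - 1, -x], [10·x + y^2, 2·x·y + 5]].
At the point, J = [[-1.5000, -3.0000], [30.2500, 8.0000]] (det J = 78.7500).
Solving J·Δ = −F gives Δ = (-0.8984, -2.3841).
Then the next iterate is (x, y)₁ = (2.1016, -1.8841).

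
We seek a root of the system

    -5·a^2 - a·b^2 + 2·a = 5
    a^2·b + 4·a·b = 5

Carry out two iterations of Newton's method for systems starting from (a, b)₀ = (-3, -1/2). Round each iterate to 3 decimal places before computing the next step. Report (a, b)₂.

(-0.409, -1.803)

At (-3, -1/2): F = (-55.250, -3.500).
Jacobian J = [[-10·a - b^2 + 2, -2·a·b], [2·a·b + 4·b, a^2 + 4·a]].
At the point, J = [[31.750, -3.000], [1.000, -3.000]] (det J = -92.250).
Solving J·Δ = −F gives Δ = (1.683, -0.606).
Then the next iterate is (a, b)₁ = (-1.317, -1.106).
Round to (-1.317, -1.106) and repeat: F = (-14.69544, -1.09194), J = [[13.94676, -2.91320], [-1.51080, -3.53351]].
Δ = (0.908, -0.697), so (a, b)₂ = (-0.409, -1.803).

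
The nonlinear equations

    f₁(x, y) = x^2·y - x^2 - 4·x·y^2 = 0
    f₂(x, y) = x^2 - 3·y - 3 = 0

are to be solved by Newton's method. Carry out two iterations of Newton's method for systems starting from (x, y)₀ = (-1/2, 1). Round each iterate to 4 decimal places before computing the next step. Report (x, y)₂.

(-1.1608, -0.6257)

At (-1/2, 1): F = (2.0000, -5.7500).
Jacobian J = [[2·x·y - 2·x - 4·y^2, x^2 - 8·x·y], [2·x, -3]].
At the point, J = [[-4.0000, 4.2500], [-1.0000, -3.0000]] (det J = 16.2500).
Solving J·Δ = −F gives Δ = (-1.1346, -1.5385).
Then the next iterate is (x, y)₁ = (-1.6346, -0.5385).
Round to (-1.6346, -0.5385) and repeat: F = (-2.214725, 1.287417), J = [[3.869735, -4.369940], [-3.2692, -3.0000]].
Δ = (0.4738, -0.0872), so (x, y)₂ = (-1.1608, -0.6257).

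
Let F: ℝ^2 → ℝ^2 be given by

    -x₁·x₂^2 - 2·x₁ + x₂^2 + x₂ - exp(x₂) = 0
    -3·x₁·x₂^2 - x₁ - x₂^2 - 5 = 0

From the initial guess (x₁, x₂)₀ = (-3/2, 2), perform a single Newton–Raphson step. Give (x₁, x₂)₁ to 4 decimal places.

At (-3/2, 2): F = (7.610944, 10.5000).
Jacobian J = [[-x₂^2 - 2, -2·x₁·x₂ + 2·x₂ - exp(x₂) + 1], [-3·x₂^2 - 1, -6·x₁·x₂ - 2·x₂]].
At the point, J = [[-6.0000, 3.610944], [-13.0000, 14.0000]] (det J = -37.057729).
Solving J·Δ = −F gives Δ = (1.8522, 0.9699).
Then the next iterate is (x₁, x₂)₁ = (0.3522, 2.9699).

(0.3522, 2.9699)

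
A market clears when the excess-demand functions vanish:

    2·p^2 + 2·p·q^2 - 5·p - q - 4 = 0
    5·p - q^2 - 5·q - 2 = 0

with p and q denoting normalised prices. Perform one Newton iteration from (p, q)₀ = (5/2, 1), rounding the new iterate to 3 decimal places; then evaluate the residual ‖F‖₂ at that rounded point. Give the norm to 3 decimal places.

At (5/2, 1): F = (0.000, 4.500).
Jacobian J = [[4·p + 2·q^2 - 5, 4·p·q - 1], [5, -2·q - 5]].
At the point, J = [[7.000, 9.000], [5.000, -7.000]] (det J = -94.000).
Solving J·Δ = −F gives Δ = (-0.431, 0.335).
Then the next iterate is (p, q)₁ = (2.069, 1.335).
Re-evaluating at (2.069, 1.335): F = (0.25637, -0.11223), so ‖F‖₂ = 0.280.

0.280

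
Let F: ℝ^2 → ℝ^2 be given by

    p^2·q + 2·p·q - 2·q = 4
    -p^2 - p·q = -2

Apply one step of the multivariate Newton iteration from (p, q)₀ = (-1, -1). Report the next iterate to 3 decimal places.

At (-1, -1): F = (-1.000, 0.000).
Jacobian J = [[2·p·q + 2·q, p^2 + 2·p - 2], [-2·p - q, -p]].
At the point, J = [[0.000, -3.000], [3.000, 1.000]] (det J = 9.000).
Solving J·Δ = −F gives Δ = (0.111, -0.333).
Then the next iterate is (p, q)₁ = (-0.889, -1.333).

(-0.889, -1.333)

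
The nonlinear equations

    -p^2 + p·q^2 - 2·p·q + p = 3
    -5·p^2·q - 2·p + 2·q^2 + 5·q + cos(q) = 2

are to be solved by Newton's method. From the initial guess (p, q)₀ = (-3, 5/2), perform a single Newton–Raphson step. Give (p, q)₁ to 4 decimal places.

(-2.5427, 0.8358)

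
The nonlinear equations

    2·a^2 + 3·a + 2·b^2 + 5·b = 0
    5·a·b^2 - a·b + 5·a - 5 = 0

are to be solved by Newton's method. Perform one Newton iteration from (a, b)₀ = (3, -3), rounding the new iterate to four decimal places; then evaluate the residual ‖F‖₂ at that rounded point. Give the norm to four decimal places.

40.2657

At (3, -3): F = (30.0000, 154.0000).
Jacobian J = [[4·a + 3, 4·b + 5], [5·b^2 - b + 5, 10·a·b - a]].
At the point, J = [[15.0000, -7.0000], [53.0000, -93.0000]] (det J = -1024.0000).
Solving J·Δ = −F gives Δ = (-1.6719, 0.7031).
Then the next iterate is (a, b)₁ = (1.3281, -2.2969).
Re-evaluating at (1.3281, -2.2969): F = (6.578998, 39.724628), so ‖F‖₂ = 40.2657.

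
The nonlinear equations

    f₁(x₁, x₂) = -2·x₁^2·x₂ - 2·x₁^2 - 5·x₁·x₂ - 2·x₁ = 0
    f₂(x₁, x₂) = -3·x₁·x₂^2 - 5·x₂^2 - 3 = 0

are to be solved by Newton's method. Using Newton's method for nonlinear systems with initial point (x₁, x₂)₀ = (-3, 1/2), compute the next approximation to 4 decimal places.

At (-3, 1/2): F = (-13.5000, -2.0000).
Jacobian J = [[-4·x₁·x₂ - 4·x₁ - 5·x₂ - 2, -2·x₁^2 - 5·x₁], [-3·x₂^2, -6·x₁·x₂ - 10·x₂]].
At the point, J = [[13.5000, -3.0000], [-0.7500, 4.0000]] (det J = 51.7500).
Solving J·Δ = −F gives Δ = (1.1594, 0.7174).
Then the next iterate is (x₁, x₂)₁ = (-1.8406, 1.2174).

(-1.8406, 1.2174)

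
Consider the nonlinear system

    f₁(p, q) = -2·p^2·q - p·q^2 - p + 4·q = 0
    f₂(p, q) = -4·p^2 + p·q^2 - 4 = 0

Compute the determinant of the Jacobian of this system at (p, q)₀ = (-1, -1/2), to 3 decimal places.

J = [[-4·p·q - q^2 - 1, -2·p^2 - 2·p·q + 4], [-8·p + q^2, 2·p·q]].
At the point, J = [[-3.250, 1.000], [8.250, 1.000]].
det J = -11.500.

-11.500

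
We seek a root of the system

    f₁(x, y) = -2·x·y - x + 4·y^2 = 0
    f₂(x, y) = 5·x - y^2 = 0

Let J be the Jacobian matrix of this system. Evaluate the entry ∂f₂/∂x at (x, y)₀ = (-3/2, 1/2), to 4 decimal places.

5.0000

∂f₂/∂x = 5.
At (-3/2, 1/2) this is 5.0000.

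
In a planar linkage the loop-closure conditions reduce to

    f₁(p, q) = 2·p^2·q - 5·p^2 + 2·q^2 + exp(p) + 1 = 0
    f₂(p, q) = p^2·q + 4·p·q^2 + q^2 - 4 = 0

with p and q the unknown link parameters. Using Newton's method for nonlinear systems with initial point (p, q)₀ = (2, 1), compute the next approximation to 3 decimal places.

(1.273, 0.855)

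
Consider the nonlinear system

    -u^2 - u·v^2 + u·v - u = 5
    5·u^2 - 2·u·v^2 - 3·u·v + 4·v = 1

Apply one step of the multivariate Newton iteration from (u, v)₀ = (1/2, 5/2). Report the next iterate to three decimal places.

(1.752, -4.912)

At (1/2, 5/2): F = (-7.625, 0.250).
Jacobian J = [[-2·u - v^2 + v - 1, -2·u·v + u], [10·u - 2·v^2 - 3·v, -4·u·v - 3·u + 4]].
At the point, J = [[-5.750, -2.000], [-15.000, -2.500]] (det J = -15.625).
Solving J·Δ = −F gives Δ = (1.252, -7.412).
Then the next iterate is (u, v)₁ = (1.752, -4.912).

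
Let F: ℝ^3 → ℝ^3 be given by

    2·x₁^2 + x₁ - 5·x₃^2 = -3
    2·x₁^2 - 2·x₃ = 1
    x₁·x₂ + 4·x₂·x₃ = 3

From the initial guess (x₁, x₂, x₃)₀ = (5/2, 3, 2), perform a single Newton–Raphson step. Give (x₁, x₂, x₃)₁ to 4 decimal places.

At (5/2, 3, 2): F = (-2.0000, 7.5000, 28.5000).
Jacobian J = [[4·x₁ + 1, 0, -10·x₃], [4·x₁, 0, -2], [x₂, x₁ + 4·x₃, 4·x₂]].
At the point, J = [[11.0000, 0.0000, -20.0000], [10.0000, 0.0000, -2.0000], [3.0000, 10.5000, 12.0000]] (det J = -1869.0000).
Solving J·Δ = −F gives Δ = (-0.8652, -1.8090, -0.5758).
Then the next iterate is (x₁, x₂, x₃)₁ = (1.6348, 1.1910, 1.4242).

(1.6348, 1.1910, 1.4242)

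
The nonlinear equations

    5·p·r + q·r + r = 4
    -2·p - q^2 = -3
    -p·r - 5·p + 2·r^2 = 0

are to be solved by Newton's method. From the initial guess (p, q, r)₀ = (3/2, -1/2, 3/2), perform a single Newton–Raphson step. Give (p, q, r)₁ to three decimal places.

(0.697, -1.856, 1.507)

At (3/2, -1/2, 3/2): F = (8.000, -0.250, -5.250).
Jacobian J = [[5·r, r, 5·p + q + 1], [-2, -2·q, 0], [-r - 5, 0, -p + 4·r]].
At the point, J = [[7.500, 1.500, 8.000], [-2.000, 1.000, 0.000], [-6.500, 0.000, 4.500]] (det J = 99.250).
Solving J·Δ = −F gives Δ = (-0.803, -1.356, 0.007).
Then the next iterate is (p, q, r)₁ = (0.697, -1.856, 1.507).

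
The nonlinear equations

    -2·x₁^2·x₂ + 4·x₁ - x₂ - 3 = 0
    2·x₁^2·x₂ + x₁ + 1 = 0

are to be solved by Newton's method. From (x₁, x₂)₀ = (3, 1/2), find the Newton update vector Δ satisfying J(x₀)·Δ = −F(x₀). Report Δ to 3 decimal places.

(-2.454, 0.232)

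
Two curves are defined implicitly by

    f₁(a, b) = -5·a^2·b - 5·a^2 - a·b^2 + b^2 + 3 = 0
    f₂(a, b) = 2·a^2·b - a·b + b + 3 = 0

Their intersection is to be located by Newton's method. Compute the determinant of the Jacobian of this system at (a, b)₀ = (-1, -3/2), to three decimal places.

J = [[-10·a·b - 10·a - b^2, -5·a^2 - 2·a·b + 2·b], [4·a·b - b, 2·a^2 - a + 1]].
At the point, J = [[-7.250, -11.000], [7.500, 4.000]].
det J = 53.500.

53.500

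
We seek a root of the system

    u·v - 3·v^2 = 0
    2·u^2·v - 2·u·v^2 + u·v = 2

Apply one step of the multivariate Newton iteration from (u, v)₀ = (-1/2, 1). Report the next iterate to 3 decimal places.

At (-1/2, 1): F = (-3.500, -1.000).
Jacobian J = [[v, u - 6·v], [4·u·v - 2·v^2 + v, 2·u^2 - 4·u·v + u]].
At the point, J = [[1.000, -6.500], [-3.000, 2.000]] (det J = -17.500).
Solving J·Δ = −F gives Δ = (-0.771, -0.657).
Then the next iterate is (u, v)₁ = (-1.271, 0.343).

(-1.271, 0.343)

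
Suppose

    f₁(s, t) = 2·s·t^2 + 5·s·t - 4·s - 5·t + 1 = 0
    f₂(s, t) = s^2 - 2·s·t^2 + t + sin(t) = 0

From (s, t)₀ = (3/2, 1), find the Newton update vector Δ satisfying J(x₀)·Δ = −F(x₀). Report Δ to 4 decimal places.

At (3/2, 1): F = (0.5000, 1.091471).
Jacobian J = [[2·t^2 + 5·t - 4, 4·s·t + 5·s - 5], [2·s - 2·t^2, -4·s·t + cos(t) + 1]].
At the point, J = [[3.0000, 8.5000], [1.0000, -4.459698]] (det J = -21.879093).
Solving J·Δ = −F gives Δ = (-0.5260, 0.1268).

(-0.5260, 0.1268)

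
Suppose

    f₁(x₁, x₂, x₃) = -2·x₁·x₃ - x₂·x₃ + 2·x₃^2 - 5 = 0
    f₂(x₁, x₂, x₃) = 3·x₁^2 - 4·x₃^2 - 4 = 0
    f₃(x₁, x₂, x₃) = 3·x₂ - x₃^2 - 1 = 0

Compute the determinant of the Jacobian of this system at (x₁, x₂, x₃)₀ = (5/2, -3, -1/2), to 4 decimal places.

-199.5000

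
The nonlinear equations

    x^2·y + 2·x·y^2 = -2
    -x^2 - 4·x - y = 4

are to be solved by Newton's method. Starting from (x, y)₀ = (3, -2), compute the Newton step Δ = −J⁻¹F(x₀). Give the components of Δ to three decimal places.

At (3, -2): F = (8.000, -23.000).
Jacobian J = [[2·x·y + 2·y^2, x^2 + 4·x·y], [-2·x - 4, -1]].
At the point, J = [[-4.000, -15.000], [-10.000, -1.000]] (det J = -146.000).
Solving J·Δ = −F gives Δ = (-2.418, 1.178).

(-2.418, 1.178)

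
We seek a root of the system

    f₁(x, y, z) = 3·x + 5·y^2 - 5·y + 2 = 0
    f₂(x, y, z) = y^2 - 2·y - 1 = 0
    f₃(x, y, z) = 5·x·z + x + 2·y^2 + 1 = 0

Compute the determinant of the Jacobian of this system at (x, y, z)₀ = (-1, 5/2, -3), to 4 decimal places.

-45.0000

J = [[3, 10·y - 5, 0], [0, 2·y - 2, 0], [5·z + 1, 4·y, 5·x]].
At the point, J = [[3.0000, 20.0000, 0.0000], [0.0000, 3.0000, 0.0000], [-14.0000, 10.0000, -5.0000]].
det J = -45.0000.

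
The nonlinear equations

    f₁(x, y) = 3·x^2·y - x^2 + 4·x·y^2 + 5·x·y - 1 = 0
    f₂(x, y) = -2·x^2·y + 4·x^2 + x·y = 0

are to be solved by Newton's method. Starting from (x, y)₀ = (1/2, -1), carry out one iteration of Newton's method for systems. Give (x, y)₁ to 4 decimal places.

At (1/2, -1): F = (-2.5000, 1.0000).
Jacobian J = [[6·x·y - 2·x + 4·y^2 + 5·y, 3·x^2 + 8·x·y + 5·x], [-4·x·y + 8·x + y, -2·x^2 + x]].
At the point, J = [[-5.0000, -0.7500], [5.0000, 0.0000]] (det J = 3.7500).
Solving J·Δ = −F gives Δ = (-0.2000, -2.0000).
Then the next iterate is (x, y)₁ = (0.3000, -3.0000).

(0.3000, -3.0000)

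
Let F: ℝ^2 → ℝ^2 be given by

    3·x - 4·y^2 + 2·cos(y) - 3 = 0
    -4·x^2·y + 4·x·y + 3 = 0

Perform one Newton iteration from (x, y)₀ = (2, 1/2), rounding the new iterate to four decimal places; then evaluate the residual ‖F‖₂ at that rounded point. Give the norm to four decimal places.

1.5142

At (2, 1/2): F = (3.755165, -1.0000).
Jacobian J = [[3, -8·y - 2·sin(y)], [-8·x·y + 4·y, -4·x^2 + 4·x]].
At the point, J = [[3.0000, -4.958851], [-6.0000, -8.0000]] (det J = -53.753106).
Solving J·Δ = −F gives Δ = (-0.6511, 0.3633).
Then the next iterate is (x, y)₁ = (1.3489, 0.8633).
Re-evaluating at (1.3489, 0.8633): F = (-0.634581, 1.374816), so ‖F‖₂ = 1.5142.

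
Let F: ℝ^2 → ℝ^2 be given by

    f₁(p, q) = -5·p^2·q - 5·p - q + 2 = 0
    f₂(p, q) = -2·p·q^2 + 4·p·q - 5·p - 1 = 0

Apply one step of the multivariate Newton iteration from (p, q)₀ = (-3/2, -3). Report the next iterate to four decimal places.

(-0.8788, -1.7601)

At (-3/2, -3): F = (46.2500, 51.5000).
Jacobian J = [[-10·p·q - 5, -5·p^2 - 1], [-2·q^2 + 4·q - 5, -4·p·q + 4·p]].
At the point, J = [[-50.0000, -12.2500], [-35.0000, -24.0000]] (det J = 771.2500).
Solving J·Δ = −F gives Δ = (0.6212, 1.2399).
Then the next iterate is (p, q)₁ = (-0.8788, -1.7601).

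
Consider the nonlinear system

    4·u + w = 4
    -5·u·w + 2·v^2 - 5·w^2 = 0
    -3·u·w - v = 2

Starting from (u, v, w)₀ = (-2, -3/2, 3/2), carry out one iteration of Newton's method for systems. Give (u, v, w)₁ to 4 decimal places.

(0.5790, -3.5020, 1.6839)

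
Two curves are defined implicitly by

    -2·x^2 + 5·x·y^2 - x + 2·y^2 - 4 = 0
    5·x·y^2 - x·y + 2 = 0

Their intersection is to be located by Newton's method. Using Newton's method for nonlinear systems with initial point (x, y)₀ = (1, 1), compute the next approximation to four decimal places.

(-0.5000, 1.0000)

At (1, 1): F = (0.0000, 6.0000).
Jacobian J = [[-4·x + 5·y^2 - 1, 10·x·y + 4·y], [5·y^2 - y, 10·x·y - x]].
At the point, J = [[0.0000, 14.0000], [4.0000, 9.0000]] (det J = -56.0000).
Solving J·Δ = −F gives Δ = (-1.5000, 0.0000).
Then the next iterate is (x, y)₁ = (-0.5000, 1.0000).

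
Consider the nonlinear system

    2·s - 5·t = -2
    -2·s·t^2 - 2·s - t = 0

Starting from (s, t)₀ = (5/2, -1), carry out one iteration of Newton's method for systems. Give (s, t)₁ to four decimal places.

(34.0000, 14.0000)

At (5/2, -1): F = (12.0000, -9.0000).
Jacobian J = [[2, -5], [-2·t^2 - 2, -4·s·t - 1]].
At the point, J = [[2.0000, -5.0000], [-4.0000, 9.0000]] (det J = -2.0000).
Solving J·Δ = −F gives Δ = (31.5000, 15.0000).
Then the next iterate is (s, t)₁ = (34.0000, 14.0000).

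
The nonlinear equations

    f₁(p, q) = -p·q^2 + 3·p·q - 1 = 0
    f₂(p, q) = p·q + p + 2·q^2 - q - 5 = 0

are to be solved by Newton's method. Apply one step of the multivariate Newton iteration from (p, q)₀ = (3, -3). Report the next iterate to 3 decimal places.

(1.803, -1.761)

At (3, -3): F = (-55.000, 10.000).
Jacobian J = [[-q^2 + 3·q, -2·p·q + 3·p], [q + 1, p + 4·q - 1]].
At the point, J = [[-18.000, 27.000], [-2.000, -10.000]] (det J = 234.000).
Solving J·Δ = −F gives Δ = (-1.197, 1.239).
Then the next iterate is (p, q)₁ = (1.803, -1.761).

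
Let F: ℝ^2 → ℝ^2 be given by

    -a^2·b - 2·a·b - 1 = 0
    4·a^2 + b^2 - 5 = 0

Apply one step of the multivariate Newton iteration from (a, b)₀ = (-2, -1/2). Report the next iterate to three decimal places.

At (-2, -1/2): F = (-1.000, 11.250).
Jacobian J = [[-2·a·b - 2·b, -a^2 - 2·a], [8·a, 2·b]].
At the point, J = [[-1.000, 0.000], [-16.000, -1.000]] (det J = 1.000).
Solving J·Δ = −F gives Δ = (-1.000, 27.250).
Then the next iterate is (a, b)₁ = (-3.000, 26.750).

(-3.000, 26.750)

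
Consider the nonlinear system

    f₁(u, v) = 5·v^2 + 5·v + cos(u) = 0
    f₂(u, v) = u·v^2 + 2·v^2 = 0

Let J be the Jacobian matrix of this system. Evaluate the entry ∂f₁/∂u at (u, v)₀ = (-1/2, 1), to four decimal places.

0.4794

∂f₁/∂u = -sin(u).
At (-1/2, 1) this is 0.4794.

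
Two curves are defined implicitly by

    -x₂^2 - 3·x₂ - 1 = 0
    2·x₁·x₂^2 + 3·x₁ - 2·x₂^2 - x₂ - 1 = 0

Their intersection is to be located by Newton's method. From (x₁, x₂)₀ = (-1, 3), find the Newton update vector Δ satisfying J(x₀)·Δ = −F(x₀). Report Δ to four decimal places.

(-0.4656, -2.1111)

At (-1, 3): F = (-19.0000, -43.0000).
Jacobian J = [[0, -2·x₂ - 3], [2·x₂^2 + 3, 4·x₁·x₂ - 4·x₂ - 1]].
At the point, J = [[0.0000, -9.0000], [21.0000, -25.0000]] (det J = 189.0000).
Solving J·Δ = −F gives Δ = (-0.4656, -2.1111).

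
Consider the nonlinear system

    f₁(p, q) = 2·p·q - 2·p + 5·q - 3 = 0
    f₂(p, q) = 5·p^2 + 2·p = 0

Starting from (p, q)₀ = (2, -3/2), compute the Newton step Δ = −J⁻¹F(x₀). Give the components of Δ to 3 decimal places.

At (2, -3/2): F = (-20.500, 24.000).
Jacobian J = [[2·q - 2, 2·p + 5], [10·p + 2, 0]].
At the point, J = [[-5.000, 9.000], [22.000, 0.000]] (det J = -198.000).
Solving J·Δ = −F gives Δ = (-1.091, 1.672).

(-1.091, 1.672)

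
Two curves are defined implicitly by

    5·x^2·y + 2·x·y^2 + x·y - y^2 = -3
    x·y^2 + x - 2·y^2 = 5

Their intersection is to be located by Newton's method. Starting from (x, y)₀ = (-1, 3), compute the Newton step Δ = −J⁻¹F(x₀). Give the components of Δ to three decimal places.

At (-1, 3): F = (-12.000, -33.000).
Jacobian J = [[10·x·y + 2·y^2 + y, 5·x^2 + 4·x·y + x - 2·y], [y^2 + 1, 2·x·y - 4·y]].
At the point, J = [[-9.000, -14.000], [10.000, -18.000]] (det J = 302.000).
Solving J·Δ = −F gives Δ = (0.815, -1.381).

(0.815, -1.381)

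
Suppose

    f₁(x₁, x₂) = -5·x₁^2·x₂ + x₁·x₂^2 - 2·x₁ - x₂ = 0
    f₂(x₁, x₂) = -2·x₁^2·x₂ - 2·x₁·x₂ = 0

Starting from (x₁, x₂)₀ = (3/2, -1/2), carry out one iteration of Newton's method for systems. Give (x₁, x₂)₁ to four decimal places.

(-0.6316, -1.1368)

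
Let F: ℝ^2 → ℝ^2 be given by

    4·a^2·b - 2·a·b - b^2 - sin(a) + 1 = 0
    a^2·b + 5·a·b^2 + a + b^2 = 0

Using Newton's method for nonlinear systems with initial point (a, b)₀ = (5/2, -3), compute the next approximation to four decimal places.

(1.7458, -1.9047)

At (5/2, -3): F = (-68.598472, 105.2500).
Jacobian J = [[8·a·b - 2·b - cos(a), 4·a^2 - 2·a - 2·b], [2·a·b + 5·b^2 + 1, a^2 + 10·a·b + 2·b]].
At the point, J = [[-53.198856, 26.0000], [31.0000, -74.7500]] (det J = 3170.614515).
Solving J·Δ = −F gives Δ = (-0.7542, 1.0953).
Then the next iterate is (a, b)₁ = (1.7458, -1.9047).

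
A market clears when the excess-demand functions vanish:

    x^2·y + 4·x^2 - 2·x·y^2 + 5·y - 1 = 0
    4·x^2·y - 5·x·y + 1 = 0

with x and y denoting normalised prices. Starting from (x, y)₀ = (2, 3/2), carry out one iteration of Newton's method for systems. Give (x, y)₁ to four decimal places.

(1.0485, 2.4498)

At (2, 3/2): F = (19.5000, 10.0000).
Jacobian J = [[2·x·y + 8·x - 2·y^2, x^2 - 4·x·y + 5], [8·x·y - 5·y, 4·x^2 - 5·x]].
At the point, J = [[17.5000, -3.0000], [16.5000, 6.0000]] (det J = 154.5000).
Solving J·Δ = −F gives Δ = (-0.9515, 0.9498).
Then the next iterate is (x, y)₁ = (1.0485, 2.4498).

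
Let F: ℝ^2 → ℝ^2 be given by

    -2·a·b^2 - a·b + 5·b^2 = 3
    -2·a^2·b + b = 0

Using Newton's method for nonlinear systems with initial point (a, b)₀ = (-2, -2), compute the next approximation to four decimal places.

(-1.4562, -1.2430)

At (-2, -2): F = (29.0000, 14.0000).
Jacobian J = [[-2·b^2 - b, -4·a·b - a + 10·b], [-4·a·b, -2·a^2 + 1]].
At the point, J = [[-6.0000, -34.0000], [-16.0000, -7.0000]] (det J = -502.0000).
Solving J·Δ = −F gives Δ = (0.5438, 0.7570).
Then the next iterate is (a, b)₁ = (-1.4562, -1.2430).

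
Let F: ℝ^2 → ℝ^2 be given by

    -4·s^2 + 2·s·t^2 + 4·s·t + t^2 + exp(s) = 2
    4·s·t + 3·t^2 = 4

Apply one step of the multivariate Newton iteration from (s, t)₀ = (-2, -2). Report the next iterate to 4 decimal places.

(-1.3764, -1.0495)

At (-2, -2): F = (-13.864665, 24.0000).
Jacobian J = [[-8·s + 2·t^2 + 4·t + exp(s), 4·s·t + 4·s + 2·t], [4·t, 4·s + 6·t]].
At the point, J = [[16.135335, 4.0000], [-8.0000, -20.0000]] (det J = -290.706706).
Solving J·Δ = −F gives Δ = (0.6236, 0.9505).
Then the next iterate is (s, t)₁ = (-1.3764, -1.0495).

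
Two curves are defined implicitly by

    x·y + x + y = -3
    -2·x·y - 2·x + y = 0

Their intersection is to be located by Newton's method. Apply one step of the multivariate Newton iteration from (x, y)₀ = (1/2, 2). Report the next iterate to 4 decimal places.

(0.3333, -2.0000)

At (1/2, 2): F = (6.5000, -1.0000).
Jacobian J = [[y + 1, x + 1], [-2·y - 2, -2·x + 1]].
At the point, J = [[3.0000, 1.5000], [-6.0000, 0.0000]] (det J = 9.0000).
Solving J·Δ = −F gives Δ = (-0.1667, -4.0000).
Then the next iterate is (x, y)₁ = (0.3333, -2.0000).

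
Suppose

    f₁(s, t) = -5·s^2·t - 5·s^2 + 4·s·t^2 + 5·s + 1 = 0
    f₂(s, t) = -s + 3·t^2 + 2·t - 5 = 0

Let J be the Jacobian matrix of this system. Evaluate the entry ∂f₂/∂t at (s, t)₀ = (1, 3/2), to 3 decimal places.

∂f₂/∂t = 6·t + 2.
At (1, 3/2) this is 11.000.

11.000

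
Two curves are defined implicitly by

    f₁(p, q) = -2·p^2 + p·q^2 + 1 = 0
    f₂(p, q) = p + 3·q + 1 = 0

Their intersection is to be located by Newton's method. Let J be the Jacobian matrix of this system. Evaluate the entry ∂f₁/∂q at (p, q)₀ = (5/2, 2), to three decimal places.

10.000

∂f₁/∂q = 2·p·q.
At (5/2, 2) this is 10.000.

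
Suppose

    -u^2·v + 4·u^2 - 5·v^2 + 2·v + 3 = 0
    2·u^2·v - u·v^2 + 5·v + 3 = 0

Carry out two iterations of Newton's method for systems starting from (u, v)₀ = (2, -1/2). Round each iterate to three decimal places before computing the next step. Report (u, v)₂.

(0.446, -0.567)

At (2, -1/2): F = (18.750, -4.000).
Jacobian J = [[-2·u·v + 8·u, -u^2 - 10·v + 2], [4·u·v - v^2, 2·u^2 - 2·u·v + 5]].
At the point, J = [[18.000, 3.000], [-4.250, 15.000]] (det J = 282.750).
Solving J·Δ = −F gives Δ = (-1.037, -0.027).
Then the next iterate is (u, v)₁ = (0.963, -0.527).
Round to (0.963, -0.527) and repeat: F = (4.75555, -0.87990), J = [[8.71900, 6.34263], [-2.30773, 7.86974]].
Δ = (-0.517, -0.040), so (u, v)₂ = (0.446, -0.567).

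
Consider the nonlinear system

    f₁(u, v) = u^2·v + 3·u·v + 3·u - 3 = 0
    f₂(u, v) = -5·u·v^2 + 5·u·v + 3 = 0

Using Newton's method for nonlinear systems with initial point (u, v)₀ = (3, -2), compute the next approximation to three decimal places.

At (3, -2): F = (-30.000, -87.000).
Jacobian J = [[2·u·v + 3·v + 3, u^2 + 3·u], [-5·v^2 + 5·v, -10·u·v + 5·u]].
At the point, J = [[-15.000, 18.000], [-30.000, 75.000]] (det J = -585.000).
Solving J·Δ = −F gives Δ = (-1.169, 0.692).
Then the next iterate is (u, v)₁ = (1.831, -1.308).

(1.831, -1.308)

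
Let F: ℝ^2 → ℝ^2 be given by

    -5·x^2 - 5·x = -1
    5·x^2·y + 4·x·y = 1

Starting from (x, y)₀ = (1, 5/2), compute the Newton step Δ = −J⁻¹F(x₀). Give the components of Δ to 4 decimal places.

(-0.6000, -0.0556)

At (1, 5/2): F = (-9.0000, 21.5000).
Jacobian J = [[-10·x - 5, 0], [10·x·y + 4·y, 5·x^2 + 4·x]].
At the point, J = [[-15.0000, 0.0000], [35.0000, 9.0000]] (det J = -135.0000).
Solving J·Δ = −F gives Δ = (-0.6000, -0.0556).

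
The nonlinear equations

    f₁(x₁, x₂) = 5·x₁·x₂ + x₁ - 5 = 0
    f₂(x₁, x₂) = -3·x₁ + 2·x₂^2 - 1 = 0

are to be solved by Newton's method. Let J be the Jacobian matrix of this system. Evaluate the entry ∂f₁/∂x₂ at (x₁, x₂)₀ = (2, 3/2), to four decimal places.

10.0000

∂f₁/∂x₂ = 5·x₁.
At (2, 3/2) this is 10.0000.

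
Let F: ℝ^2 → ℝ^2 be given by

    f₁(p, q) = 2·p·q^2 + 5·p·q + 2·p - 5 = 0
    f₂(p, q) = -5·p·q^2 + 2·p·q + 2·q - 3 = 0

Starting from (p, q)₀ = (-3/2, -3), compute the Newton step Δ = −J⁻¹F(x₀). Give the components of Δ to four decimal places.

(0.4378, 0.9820)

At (-3/2, -3): F = (-12.5000, 67.5000).
Jacobian J = [[2·q^2 + 5·q + 2, 4·p·q + 5·p], [-5·q^2 + 2·q, -10·p·q + 2·p + 2]].
At the point, J = [[5.0000, 10.5000], [-51.0000, -46.0000]] (det J = 305.5000).
Solving J·Δ = −F gives Δ = (0.4378, 0.9820).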